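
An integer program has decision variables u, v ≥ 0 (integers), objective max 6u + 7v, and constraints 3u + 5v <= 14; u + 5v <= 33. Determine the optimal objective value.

Relaxing integrality, the LP optimum is 28.00 at (u,v) = (4.67, 0), which is not an integer point.
(u,v)=(3,1): 3·3+5·1=14≤14, 1·3+5·1=8≤33, objective 25.
(u,v)=(4,0): 3·4+5·0=12≤14, 1·4+5·0=4≤33, objective 24.
Maximum is 25 at (u,v)=(3,1).

25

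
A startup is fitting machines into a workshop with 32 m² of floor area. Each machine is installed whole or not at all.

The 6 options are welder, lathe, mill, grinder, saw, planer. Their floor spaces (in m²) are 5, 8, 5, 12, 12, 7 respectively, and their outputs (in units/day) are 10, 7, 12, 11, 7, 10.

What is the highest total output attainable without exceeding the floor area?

43

Take welder, mill, grinder, and planer: floor space 5 + 5 + 12 + 7 = 29 ≤ 32, output 10 + 12 + 11 + 10 = 43.
No other feasible combination does better.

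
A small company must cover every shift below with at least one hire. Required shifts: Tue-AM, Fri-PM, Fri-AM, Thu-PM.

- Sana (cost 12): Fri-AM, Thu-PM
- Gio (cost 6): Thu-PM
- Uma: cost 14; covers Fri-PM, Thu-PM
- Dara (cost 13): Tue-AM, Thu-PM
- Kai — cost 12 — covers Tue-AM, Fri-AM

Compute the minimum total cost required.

The greedy cost-per-new-shift heuristic would pick Sana, Kai, and Uma for 38, but a cheaper cover exists.
Choose Uma and Kai: together they cover Tue-AM, Fri-PM, Fri-AM, Thu-PM — every shift.
Total cost: 14 + 12 = 26.
No cover costs less than 26.

26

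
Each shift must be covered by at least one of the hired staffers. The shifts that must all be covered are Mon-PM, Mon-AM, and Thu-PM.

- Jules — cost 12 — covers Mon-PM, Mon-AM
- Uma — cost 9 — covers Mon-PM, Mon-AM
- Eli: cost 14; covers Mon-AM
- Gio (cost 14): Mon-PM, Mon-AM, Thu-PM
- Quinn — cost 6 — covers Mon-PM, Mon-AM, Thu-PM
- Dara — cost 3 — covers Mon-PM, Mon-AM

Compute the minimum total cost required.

6

Quinn alone covers Mon-PM, Mon-AM, Thu-PM — every shift.
Total cost: 6.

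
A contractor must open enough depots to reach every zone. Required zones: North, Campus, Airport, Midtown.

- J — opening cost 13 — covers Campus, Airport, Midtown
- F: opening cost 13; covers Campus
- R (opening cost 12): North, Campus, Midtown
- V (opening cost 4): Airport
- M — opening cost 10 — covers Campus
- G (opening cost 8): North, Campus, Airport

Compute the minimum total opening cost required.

The greedy cost-per-new-zone heuristic would pick G and R for 20, but a cheaper cover exists.
Choose R and V: together they cover North, Campus, Airport, Midtown — every zone.
Total opening cost: 12 + 4 = 16.
No cover costs less than 16.

16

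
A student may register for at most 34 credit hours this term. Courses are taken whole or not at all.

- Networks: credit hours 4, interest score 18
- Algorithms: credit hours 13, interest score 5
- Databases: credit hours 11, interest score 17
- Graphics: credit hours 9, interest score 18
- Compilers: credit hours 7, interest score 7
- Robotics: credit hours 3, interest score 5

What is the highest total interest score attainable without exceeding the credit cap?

Take Networks, Databases, Graphics, Compilers, and Robotics: credit hours 4 + 11 + 9 + 7 + 3 = 34 ≤ 34, interest score 18 + 17 + 18 + 7 + 5 = 65.
No other feasible combination does better.

65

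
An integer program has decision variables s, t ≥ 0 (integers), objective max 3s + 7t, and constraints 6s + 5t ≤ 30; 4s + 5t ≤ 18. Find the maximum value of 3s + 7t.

21

Relaxing integrality, the LP optimum is 25.20 at (s,t) = (0, 3.6), which is not an integer point.
(s,t)=(0,3): 6·0+5·3=15≤30, 4·0+5·3=15≤18, objective 21.
(s,t)=(1,2): 6·1+5·2=16≤30, 4·1+5·2=14≤18, objective 17.
No feasible integer point exceeds 21.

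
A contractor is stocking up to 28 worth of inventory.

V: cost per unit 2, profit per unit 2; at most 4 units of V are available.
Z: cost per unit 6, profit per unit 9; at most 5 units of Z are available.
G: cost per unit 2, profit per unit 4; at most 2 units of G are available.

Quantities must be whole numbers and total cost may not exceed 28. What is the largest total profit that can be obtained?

44

This is a bounded integer knapsack.
G has the best ratio (4/2); taking only G gives at most 2×4 = 8 (stopped by the supply cap of 2).
Mixing does better — 4×Z and 2×G: cost 28 ≤ 28, profit 4·9 + 2·4 = 44.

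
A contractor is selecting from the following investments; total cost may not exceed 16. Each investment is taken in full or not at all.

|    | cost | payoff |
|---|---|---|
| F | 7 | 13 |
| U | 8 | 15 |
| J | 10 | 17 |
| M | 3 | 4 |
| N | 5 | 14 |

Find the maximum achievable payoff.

Take U, M, and N: cost 8 + 3 + 5 = 16 ≤ 16, payoff 15 + 4 + 14 = 33.
No other feasible combination does better.

33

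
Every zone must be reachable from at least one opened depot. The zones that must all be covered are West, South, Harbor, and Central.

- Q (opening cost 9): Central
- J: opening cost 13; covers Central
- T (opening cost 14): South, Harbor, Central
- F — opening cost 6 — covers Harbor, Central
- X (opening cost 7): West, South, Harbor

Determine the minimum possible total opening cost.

13

Choose F and X: together they cover West, South, Harbor, Central — every zone.
Total opening cost: 6 + 7 = 13.
No cover costs less than 13.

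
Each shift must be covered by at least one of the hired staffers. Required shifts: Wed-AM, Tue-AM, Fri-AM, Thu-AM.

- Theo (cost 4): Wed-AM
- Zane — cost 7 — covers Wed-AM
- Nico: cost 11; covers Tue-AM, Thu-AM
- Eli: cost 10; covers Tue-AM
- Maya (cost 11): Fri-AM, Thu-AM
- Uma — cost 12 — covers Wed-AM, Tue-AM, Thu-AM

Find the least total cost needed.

The greedy cost-per-new-shift heuristic would pick Theo, Nico, and Maya for 26, but a cheaper cover exists.
Choose Maya and Uma: together they cover Wed-AM, Tue-AM, Fri-AM, Thu-AM — every shift.
Total cost: 11 + 12 = 23.
No cover costs less than 23.

23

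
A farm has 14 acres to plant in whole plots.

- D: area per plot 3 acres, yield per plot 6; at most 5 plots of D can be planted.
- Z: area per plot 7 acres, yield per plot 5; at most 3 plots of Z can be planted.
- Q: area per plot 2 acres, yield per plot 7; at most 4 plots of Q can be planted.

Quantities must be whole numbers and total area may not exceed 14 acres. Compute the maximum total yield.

40

2×D and 4×Q: area 14 ≤ 14, yield 2·6 + 4·7 = 40.
1×D and 4×Q: area 11 ≤ 14, yield 1·6 + 4·7 = 34.
Best is 40.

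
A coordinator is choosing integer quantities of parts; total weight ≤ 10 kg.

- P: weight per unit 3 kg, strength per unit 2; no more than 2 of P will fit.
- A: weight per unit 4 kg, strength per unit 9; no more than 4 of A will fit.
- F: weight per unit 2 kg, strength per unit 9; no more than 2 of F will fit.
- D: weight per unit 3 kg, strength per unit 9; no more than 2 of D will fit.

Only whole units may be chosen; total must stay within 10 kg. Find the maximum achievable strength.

36

This is a bounded integer knapsack.
F has the best ratio (9/2); taking only F gives at most 2×9 = 18 (stopped by the supply cap of 2).
Mixing does better — 2×F and 2×D: weight 10 ≤ 10, strength 2·9 + 2·9 = 36.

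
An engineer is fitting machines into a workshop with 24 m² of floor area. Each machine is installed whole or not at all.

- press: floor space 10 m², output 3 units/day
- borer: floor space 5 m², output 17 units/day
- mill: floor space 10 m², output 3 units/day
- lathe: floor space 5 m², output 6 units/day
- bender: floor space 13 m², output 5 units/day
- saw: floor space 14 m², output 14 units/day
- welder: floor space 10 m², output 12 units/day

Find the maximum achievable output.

37

Allowing fractional choices, the relaxed optimum would be about 39.0, but machines are indivisible.
borer + lathe + welder: floor space 5 + 5 + 10 = 20 ≤ 24, output 17 + 6 + 12 = 35.
borer + lathe + saw: floor space 5 + 5 + 14 = 24 ≤ 24, output 17 + 6 + 14 = 37.
Best is borer, lathe, and saw with total output 37.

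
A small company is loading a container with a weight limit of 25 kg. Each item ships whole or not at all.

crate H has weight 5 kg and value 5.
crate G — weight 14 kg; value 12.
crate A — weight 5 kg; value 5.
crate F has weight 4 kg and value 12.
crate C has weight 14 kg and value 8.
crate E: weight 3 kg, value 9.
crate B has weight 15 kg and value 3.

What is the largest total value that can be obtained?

Allowing fractional choices, the relaxed optimum would be about 37.9, but items are indivisible.
crate F + crate C + crate E: weight 4 + 14 + 3 = 21 ≤ 25, value 12 + 8 + 9 = 29.
crate G + crate F + crate E: weight 14 + 4 + 3 = 21 ≤ 25, value 12 + 12 + 9 = 33.
crate H + crate A + crate F + crate E: weight 5 + 5 + 4 + 3 = 17 ≤ 25, value 5 + 5 + 12 + 9 = 31.
Best is crate G, crate F, and crate E with total value 33.

33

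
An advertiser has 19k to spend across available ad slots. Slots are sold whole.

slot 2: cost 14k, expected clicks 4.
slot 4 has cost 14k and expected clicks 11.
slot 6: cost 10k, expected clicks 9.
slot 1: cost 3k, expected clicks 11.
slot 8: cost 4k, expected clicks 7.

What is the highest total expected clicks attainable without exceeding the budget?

27

Treat it as a binary knapsack problem.
Allowing fractional choices, the relaxed optimum would be about 28.6, but ad slots are indivisible.
slot 4 + slot 1: cost 14 + 3 = 17 ≤ 19, expected clicks 11 + 11 = 22.
slot 6 + slot 1 + slot 8: cost 10 + 3 + 4 = 17 ≤ 19, expected clicks 9 + 11 + 7 = 27.
Best is slot 6, slot 1, and slot 8 with total expected clicks 27.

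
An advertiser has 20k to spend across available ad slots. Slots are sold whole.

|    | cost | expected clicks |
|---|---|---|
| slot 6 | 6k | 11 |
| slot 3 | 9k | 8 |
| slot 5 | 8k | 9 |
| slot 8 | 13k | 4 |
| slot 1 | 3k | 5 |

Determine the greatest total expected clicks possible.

25

This is an integer program with binary decision variables.
slot 6 + slot 3 + slot 1: cost 6 + 9 + 3 = 18 ≤ 20, expected clicks 11 + 8 + 5 = 24.
slot 6 + slot 5 + slot 1: cost 6 + 8 + 3 = 17 ≤ 20, expected clicks 11 + 9 + 5 = 25.
Best is slot 6, slot 5, and slot 1 with total expected clicks 25.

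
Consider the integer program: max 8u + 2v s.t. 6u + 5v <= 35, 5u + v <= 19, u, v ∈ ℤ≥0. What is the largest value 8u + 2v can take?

30

Relaxing integrality, the LP optimum is 31.68 at (u,v) = (3.16, 3.21), which is not an integer point.
(u,v)=(3,3): 6·3+5·3=33≤35, 5·3+1·3=18≤19, objective 30.
(u,v)=(3,2): 6·3+5·2=28≤35, 5·3+1·2=17≤19, objective 28.
(u,v)=(2,4): 6·2+5·4=32≤35, 5·2+1·4=14≤19, objective 24.
No feasible integer point exceeds 30.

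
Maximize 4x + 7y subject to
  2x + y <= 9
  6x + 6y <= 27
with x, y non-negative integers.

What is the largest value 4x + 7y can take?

The continuous relaxation peaks at (0, 4.5) with value 31.50; rounding to a feasible lattice point costs some objective.
(x,y)=(0,4): 2·0+1·4=4≤9, 6·0+6·4=24≤27, objective 28.
(x,y)=(1,3): 2·1+1·3=5≤9, 6·1+6·3=24≤27, objective 25.
(x,y)=(0,3): 2·0+1·3=3≤9, 6·0+6·3=18≤27, objective 21.
Maximum is 28 at (x,y)=(0,4).

28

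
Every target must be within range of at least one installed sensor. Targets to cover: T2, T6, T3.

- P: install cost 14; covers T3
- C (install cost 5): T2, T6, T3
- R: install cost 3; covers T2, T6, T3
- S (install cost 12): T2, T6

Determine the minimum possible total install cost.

3

R alone covers T2, T6, T3 — every target.
Total install cost: 3.
No cover costs less than 3.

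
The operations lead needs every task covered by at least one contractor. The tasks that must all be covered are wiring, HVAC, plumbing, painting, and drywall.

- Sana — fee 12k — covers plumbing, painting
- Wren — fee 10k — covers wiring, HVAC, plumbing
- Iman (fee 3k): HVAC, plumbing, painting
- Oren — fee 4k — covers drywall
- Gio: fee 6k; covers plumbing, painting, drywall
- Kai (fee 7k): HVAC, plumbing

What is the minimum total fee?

16

This is a weighted set-cover instance.
The greedy cost-per-new-task heuristic would pick Iman, Oren, and Wren for 17, but a cheaper cover exists.
Choose Wren and Gio: together they cover wiring, HVAC, plumbing, painting, drywall — every task.
Total fee: 10 + 6 = 16.
No cover costs less than 16.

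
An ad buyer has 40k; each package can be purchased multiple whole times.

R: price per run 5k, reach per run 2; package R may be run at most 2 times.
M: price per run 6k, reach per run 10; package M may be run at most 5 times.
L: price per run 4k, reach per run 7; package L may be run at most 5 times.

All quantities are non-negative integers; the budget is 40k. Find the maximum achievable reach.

68

L has the best ratio (7/4); taking only L gives at most 5×7 = 35 (stopped by the supply cap of 5).
Mixing does better — 4×M and 4×L: price 40 ≤ 40, reach 4·10 + 4·7 = 68.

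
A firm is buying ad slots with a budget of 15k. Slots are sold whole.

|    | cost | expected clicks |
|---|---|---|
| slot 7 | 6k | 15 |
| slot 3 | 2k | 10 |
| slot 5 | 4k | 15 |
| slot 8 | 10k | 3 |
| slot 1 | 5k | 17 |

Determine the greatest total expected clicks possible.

Allowing fractional choices, the relaxed optimum would be about 52.0, but ad slots are indivisible.
slot 7 + slot 5 + slot 1: cost 6 + 4 + 5 = 15 ≤ 15, expected clicks 15 + 15 + 17 = 47.
slot 3 + slot 5 + slot 1: cost 2 + 4 + 5 = 11 ≤ 15, expected clicks 10 + 15 + 17 = 42.
slot 7 + slot 3 + slot 1: cost 6 + 2 + 5 = 13 ≤ 15, expected clicks 15 + 10 + 17 = 42.
Best is slot 7, slot 5, and slot 1 with total expected clicks 47.

47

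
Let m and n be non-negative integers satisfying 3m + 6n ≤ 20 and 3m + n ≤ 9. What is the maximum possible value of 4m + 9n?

27

(m,n)=(0,3) is feasible, giving 27.
(m,n)=(1,2) is feasible, giving 22.
(m,n)=(0,2) is feasible, giving 18.
No feasible integer point exceeds 27.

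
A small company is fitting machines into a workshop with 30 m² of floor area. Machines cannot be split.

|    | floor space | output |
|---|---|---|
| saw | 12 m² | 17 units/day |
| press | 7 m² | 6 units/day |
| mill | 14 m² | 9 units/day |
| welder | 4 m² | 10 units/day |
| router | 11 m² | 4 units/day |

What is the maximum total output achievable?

saw + press + welder: floor space 12 + 7 + 4 = 23 ≤ 30, output 17 + 6 + 10 = 33.
saw + mill + welder: floor space 12 + 14 + 4 = 30 ≤ 30, output 17 + 9 + 10 = 36.
saw + welder + router: floor space 12 + 4 + 11 = 27 ≤ 30, output 17 + 10 + 4 = 31.
Best is saw, mill, and welder with total output 36.

36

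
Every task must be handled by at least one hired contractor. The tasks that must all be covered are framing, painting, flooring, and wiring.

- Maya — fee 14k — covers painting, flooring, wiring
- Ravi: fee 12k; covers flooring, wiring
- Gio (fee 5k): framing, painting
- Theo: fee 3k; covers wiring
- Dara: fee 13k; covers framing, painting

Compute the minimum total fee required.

Choose Ravi and Gio: together they cover framing, painting, flooring, wiring — every task.
Total fee: 12 + 5 = 17.

17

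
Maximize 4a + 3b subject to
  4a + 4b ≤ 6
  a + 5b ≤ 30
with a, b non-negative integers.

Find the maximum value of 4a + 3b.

The continuous relaxation peaks at (1.5, 0) with value 6.00; rounding to a feasible lattice point costs some objective.
(a,b)=(1,0): 4·1+4·0=4≤6, 1·1+5·0=1≤30, objective 4.
(a,b)=(0,1): 4·0+4·1=4≤6, 1·0+5·1=5≤30, objective 3.
No feasible integer point exceeds 4.

4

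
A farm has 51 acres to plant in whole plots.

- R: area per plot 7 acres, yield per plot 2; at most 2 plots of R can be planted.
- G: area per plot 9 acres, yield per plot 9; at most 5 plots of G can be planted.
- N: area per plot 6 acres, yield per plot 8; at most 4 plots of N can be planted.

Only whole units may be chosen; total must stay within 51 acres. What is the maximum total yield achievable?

59

N has the best ratio (8/6); taking only N gives at most 4×8 = 32 (stopped by the supply cap of 4).
Mixing does better — 3×G and 4×N: area 51 ≤ 51, yield 3·9 + 4·8 = 59.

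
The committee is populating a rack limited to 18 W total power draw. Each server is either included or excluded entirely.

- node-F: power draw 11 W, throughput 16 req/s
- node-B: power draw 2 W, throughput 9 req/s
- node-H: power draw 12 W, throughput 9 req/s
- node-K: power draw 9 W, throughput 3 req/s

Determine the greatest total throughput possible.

25

Allowing fractional choices, the relaxed optimum would be about 28.8, but servers are indivisible.
node-B + node-H: power draw 2 + 12 = 14 ≤ 18, throughput 9 + 9 = 18.
node-F + node-B: power draw 11 + 2 = 13 ≤ 18, throughput 16 + 9 = 25.
Best is node-F and node-B with total throughput 25.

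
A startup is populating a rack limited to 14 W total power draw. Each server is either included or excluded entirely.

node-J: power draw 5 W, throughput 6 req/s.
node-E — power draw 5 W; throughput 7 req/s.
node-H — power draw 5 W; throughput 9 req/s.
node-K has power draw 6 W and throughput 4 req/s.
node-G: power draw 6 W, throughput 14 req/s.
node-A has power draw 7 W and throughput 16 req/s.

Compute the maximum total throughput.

This is a 0-1 knapsack instance.
node-H + node-A: power draw 5 + 7 = 12 ≤ 14, throughput 9 + 16 = 25.
node-G + node-A: power draw 6 + 7 = 13 ≤ 14, throughput 14 + 16 = 30.
node-H + node-G: power draw 5 + 6 = 11 ≤ 14, throughput 9 + 14 = 23.
Best is node-G and node-A with total throughput 30.

30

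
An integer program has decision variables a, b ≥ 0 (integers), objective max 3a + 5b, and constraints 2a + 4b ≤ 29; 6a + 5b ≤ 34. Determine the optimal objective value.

(a,b)=(0,6): 2·0+4·6=24≤29, 6·0+5·6=30≤34, objective 30.
(a,b)=(1,5): 2·1+4·5=22≤29, 6·1+5·5=31≤34, objective 28.
No feasible integer point exceeds 30.

30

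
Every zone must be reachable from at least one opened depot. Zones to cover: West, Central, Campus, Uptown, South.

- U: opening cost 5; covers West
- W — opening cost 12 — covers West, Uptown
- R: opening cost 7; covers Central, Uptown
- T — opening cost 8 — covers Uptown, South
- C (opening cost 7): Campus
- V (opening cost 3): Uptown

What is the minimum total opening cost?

27

This is a weighted set-cover instance.
The greedy cost-per-new-zone heuristic would pick V, U, R, C, and T for 30, but a cheaper cover exists.
Choose U, R, T, and C: together they cover West, Central, Campus, Uptown, South — every zone.
Total opening cost: 5 + 7 + 8 + 7 = 27.
No cover costs less than 27.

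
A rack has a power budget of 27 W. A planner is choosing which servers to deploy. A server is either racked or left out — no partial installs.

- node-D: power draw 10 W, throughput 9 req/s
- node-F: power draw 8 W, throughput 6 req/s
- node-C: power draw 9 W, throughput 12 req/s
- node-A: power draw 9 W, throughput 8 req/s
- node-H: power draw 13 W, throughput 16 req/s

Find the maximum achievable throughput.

28

This is an integer program with binary decision variables.
Allowing fractional choices, the relaxed optimum would be about 32.5, but servers are indivisible.
node-F + node-C + node-A: power draw 8 + 9 + 9 = 26 ≤ 27, throughput 6 + 12 + 8 = 26.
node-D + node-F + node-C: power draw 10 + 8 + 9 = 27 ≤ 27, throughput 9 + 6 + 12 = 27.
node-C + node-H: power draw 9 + 13 = 22 ≤ 27, throughput 12 + 16 = 28.
Best is node-C and node-H with total throughput 28.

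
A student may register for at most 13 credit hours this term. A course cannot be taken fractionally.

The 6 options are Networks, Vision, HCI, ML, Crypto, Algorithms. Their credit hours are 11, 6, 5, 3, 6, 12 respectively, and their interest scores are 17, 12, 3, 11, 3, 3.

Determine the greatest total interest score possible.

23

This is a 0-1 knapsack instance.
Allowing fractional choices, the relaxed optimum would be about 29.2, but courses are indivisible.
Networks: credit hours 11 ≤ 13, interest score 17.
Vision + ML: credit hours 6 + 3 = 9 ≤ 13, interest score 12 + 11 = 23.
Vision + HCI: credit hours 6 + 5 = 11 ≤ 13, interest score 12 + 3 = 15.
Best is Vision and ML with total interest score 23.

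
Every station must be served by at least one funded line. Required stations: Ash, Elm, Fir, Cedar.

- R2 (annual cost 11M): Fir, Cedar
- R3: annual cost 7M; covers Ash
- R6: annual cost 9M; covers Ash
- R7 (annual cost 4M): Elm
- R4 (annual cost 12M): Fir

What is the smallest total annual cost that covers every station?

This is a weighted set-cover instance.
Choose R2, R3, and R7: together they cover Ash, Elm, Fir, Cedar — every station.
Total annual cost: 11 + 7 + 4 = 22.
No cover costs less than 22.

22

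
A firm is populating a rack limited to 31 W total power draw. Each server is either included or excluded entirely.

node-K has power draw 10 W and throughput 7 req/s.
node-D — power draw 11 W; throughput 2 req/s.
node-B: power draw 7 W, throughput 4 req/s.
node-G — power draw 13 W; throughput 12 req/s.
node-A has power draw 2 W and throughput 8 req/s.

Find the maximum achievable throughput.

Take node-K, node-G, and node-A: power draw 10 + 13 + 2 = 25 ≤ 31, throughput 7 + 12 + 8 = 27.
No other feasible combination does better.

27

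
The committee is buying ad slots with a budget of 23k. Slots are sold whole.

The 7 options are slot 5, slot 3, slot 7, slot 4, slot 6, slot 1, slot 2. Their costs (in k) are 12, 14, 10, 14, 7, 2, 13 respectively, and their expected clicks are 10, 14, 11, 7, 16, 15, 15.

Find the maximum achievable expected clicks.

46

Allowing fractional choices, the relaxed optimum would be about 47.1, but ad slots are indivisible.
slot 6 + slot 1 + slot 2: cost 7 + 2 + 13 = 22 ≤ 23, expected clicks 16 + 15 + 15 = 46.
slot 3 + slot 6 + slot 1: cost 14 + 7 + 2 = 23 ≤ 23, expected clicks 14 + 16 + 15 = 45.
slot 7 + slot 6 + slot 1: cost 10 + 7 + 2 = 19 ≤ 23, expected clicks 11 + 16 + 15 = 42.
Best is slot 6, slot 1, and slot 2 with total expected clicks 46.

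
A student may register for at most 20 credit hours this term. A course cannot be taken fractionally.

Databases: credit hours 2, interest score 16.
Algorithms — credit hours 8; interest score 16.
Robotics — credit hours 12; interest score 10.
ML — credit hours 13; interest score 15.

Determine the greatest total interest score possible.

Databases + Robotics: credit hours 2 + 12 = 14 ≤ 20, interest score 16 + 10 = 26.
Databases + ML: credit hours 2 + 13 = 15 ≤ 20, interest score 16 + 15 = 31.
Databases + Algorithms: credit hours 2 + 8 = 10 ≤ 20, interest score 16 + 16 = 32.
Best is Databases and Algorithms with total interest score 32.

32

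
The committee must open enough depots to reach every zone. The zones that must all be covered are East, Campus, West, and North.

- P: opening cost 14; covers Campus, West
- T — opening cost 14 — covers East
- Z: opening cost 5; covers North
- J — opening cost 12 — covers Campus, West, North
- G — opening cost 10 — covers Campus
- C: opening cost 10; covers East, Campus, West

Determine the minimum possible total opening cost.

Choose Z and C: together they cover East, Campus, West, North — every zone.
Total opening cost: 5 + 10 = 15.

15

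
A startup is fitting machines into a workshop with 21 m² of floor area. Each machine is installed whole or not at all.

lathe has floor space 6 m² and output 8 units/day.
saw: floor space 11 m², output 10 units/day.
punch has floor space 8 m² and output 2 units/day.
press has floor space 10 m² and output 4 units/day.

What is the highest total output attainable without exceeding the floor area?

Treat it as a binary knapsack problem.
Allowing fractional choices, the relaxed optimum would be about 19.6, but machines are indivisible.
lathe + saw: floor space 6 + 11 = 17 ≤ 21, output 8 + 10 = 18.
saw + press: floor space 11 + 10 = 21 ≤ 21, output 10 + 4 = 14.
Best is lathe and saw with total output 18.

18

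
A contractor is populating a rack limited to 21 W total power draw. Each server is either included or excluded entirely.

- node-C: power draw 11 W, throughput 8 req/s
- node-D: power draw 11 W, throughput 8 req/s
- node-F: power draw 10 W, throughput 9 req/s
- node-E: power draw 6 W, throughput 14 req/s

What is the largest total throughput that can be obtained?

node-D + node-E: power draw 11 + 6 = 17 ≤ 21, throughput 8 + 14 = 22.
node-C + node-E: power draw 11 + 6 = 17 ≤ 21, throughput 8 + 14 = 22.
node-F + node-E: power draw 10 + 6 = 16 ≤ 21, throughput 9 + 14 = 23.
Best is node-F and node-E with total throughput 23.

23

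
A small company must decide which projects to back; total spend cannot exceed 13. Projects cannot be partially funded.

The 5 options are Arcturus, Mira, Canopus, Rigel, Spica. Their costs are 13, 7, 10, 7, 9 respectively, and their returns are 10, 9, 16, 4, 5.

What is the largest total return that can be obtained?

Take Canopus: cost 10 ≤ 13, return 16.
No other feasible combination does better.

16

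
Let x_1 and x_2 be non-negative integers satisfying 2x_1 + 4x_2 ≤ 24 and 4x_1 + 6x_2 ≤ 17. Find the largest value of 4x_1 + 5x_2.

16

(x_1,x_2)=(4,0) is feasible, giving 16.
(x_1,x_2)=(3,0) is feasible, giving 12.
No feasible integer point exceeds 16.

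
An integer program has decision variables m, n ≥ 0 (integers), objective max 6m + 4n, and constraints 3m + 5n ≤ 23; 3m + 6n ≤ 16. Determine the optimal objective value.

(m,n)=(5,0): 3·5+5·0=15≤23, 3·5+6·0=15≤16, objective 30.
(m,n)=(4,0): 3·4+5·0=12≤23, 3·4+6·0=12≤16, objective 24.
No feasible integer point exceeds 30.

30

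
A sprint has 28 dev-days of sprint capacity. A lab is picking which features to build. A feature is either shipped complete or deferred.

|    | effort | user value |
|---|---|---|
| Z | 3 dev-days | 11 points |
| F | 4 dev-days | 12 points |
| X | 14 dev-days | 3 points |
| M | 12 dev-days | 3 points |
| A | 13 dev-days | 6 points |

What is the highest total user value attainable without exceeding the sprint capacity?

Treat it as a binary knapsack problem.
Z + F + A: effort 3 + 4 + 13 = 20 ≤ 28, user value 11 + 12 + 6 = 29.
Z + F + M: effort 3 + 4 + 12 = 19 ≤ 28, user value 11 + 12 + 3 = 26.
Best is Z, F, and A with total user value 29.

29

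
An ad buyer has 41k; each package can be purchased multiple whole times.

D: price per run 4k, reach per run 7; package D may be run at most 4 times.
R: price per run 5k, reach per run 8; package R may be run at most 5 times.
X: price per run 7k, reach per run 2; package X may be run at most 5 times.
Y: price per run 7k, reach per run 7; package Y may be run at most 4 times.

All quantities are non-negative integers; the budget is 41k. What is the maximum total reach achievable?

4×D and 5×R: price 41 ≤ 41, reach 4·7 + 5·8 = 68.
2×D, 5×R, and 1×Y: price 40 ≤ 41, reach 2·7 + 5·8 + 1·7 = 61.
Best is 68.

68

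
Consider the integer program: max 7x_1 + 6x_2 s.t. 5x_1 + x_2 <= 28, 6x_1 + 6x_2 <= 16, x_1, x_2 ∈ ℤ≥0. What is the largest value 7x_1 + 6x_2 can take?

(x_1,x_2)=(2,0): 5·2+1·0=10≤28, 6·2+6·0=12≤16, objective 14.
(x_1,x_2)=(1,1): 5·1+1·1=6≤28, 6·1+6·1=12≤16, objective 13.
(x_1,x_2)=(1,0): 5·1+1·0=5≤28, 6·1+6·0=6≤16, objective 7.
Maximum is 14 at (x_1,x_2)=(2,0).

14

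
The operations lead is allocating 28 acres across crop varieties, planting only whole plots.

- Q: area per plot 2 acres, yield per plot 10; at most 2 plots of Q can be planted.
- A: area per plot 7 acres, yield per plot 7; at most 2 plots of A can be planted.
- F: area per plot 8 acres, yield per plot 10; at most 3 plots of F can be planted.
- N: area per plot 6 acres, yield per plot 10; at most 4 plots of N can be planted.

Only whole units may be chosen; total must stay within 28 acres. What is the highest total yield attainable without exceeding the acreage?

60

1×Q and 4×N: area 26 ≤ 28, yield 1·10 + 4·10 = 50.
2×Q and 4×N: area 28 ≤ 28, yield 2·10 + 4·10 = 60.
Best is 60.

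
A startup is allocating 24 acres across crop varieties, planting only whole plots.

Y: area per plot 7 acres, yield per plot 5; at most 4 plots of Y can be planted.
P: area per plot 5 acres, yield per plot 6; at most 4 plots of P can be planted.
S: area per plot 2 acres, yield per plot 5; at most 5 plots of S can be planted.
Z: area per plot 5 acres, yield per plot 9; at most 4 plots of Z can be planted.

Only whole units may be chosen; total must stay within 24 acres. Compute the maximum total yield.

47

2×S and 4×Z: area 24 ≤ 24, yield 2·5 + 4·9 = 46.
4×S and 3×Z: area 23 ≤ 24, yield 4·5 + 3·9 = 47.
Best is 47.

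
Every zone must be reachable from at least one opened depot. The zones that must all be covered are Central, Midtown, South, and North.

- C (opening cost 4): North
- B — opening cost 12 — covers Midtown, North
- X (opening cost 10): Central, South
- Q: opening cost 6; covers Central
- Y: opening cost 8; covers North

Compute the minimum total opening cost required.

22

The greedy cost-per-new-zone heuristic would pick C, X, and B for 26, but a cheaper cover exists.
Choose B and X: together they cover Central, Midtown, South, North — every zone.
Total opening cost: 12 + 10 = 22.
No cover costs less than 22.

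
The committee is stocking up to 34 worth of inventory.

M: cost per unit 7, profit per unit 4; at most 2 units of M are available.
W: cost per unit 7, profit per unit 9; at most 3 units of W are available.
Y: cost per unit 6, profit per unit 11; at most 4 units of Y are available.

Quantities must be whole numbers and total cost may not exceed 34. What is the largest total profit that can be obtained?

Take 1×W and 4×Y: cost 31 ≤ 34, profit 1·9 + 4·11 = 53.
Y has the best ratio (11/6) and is taken to its limit of 4; remaining capacity is filled optimally with the others.

53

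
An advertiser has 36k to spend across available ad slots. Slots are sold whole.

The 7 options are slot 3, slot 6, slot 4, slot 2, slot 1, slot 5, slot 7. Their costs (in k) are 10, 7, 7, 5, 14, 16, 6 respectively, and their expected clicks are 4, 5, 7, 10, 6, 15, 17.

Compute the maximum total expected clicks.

Treat it as a binary knapsack problem.
Allowing fractional choices, the relaxed optimum would be about 50.4, but ad slots are indivisible.
slot 6 + slot 2 + slot 5 + slot 7: cost 7 + 5 + 16 + 6 = 34 ≤ 36, expected clicks 5 + 10 + 15 + 17 = 47.
slot 4 + slot 2 + slot 5 + slot 7: cost 7 + 5 + 16 + 6 = 34 ≤ 36, expected clicks 7 + 10 + 15 + 17 = 49.
Best is slot 4, slot 2, slot 5, and slot 7 with total expected clicks 49.

49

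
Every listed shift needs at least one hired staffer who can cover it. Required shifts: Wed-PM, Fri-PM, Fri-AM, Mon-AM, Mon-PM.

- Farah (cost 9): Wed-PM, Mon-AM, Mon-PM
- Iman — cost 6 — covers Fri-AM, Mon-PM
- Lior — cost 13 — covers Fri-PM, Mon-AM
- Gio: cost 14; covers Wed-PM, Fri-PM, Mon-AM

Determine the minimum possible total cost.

20

The greedy cost-per-new-shift heuristic would pick Farah, Iman, and Lior for 28, but a cheaper cover exists.
Choose Iman and Gio: together they cover Wed-PM, Fri-PM, Fri-AM, Mon-AM, Mon-PM — every shift.
Total cost: 6 + 14 = 20.
No cover costs less than 20.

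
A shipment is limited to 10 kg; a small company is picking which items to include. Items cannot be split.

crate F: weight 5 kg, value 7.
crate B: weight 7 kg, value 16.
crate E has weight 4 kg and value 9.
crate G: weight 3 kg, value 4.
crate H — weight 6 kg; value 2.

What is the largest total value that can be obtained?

20

This is an integer program with binary decision variables.
crate B: weight 7 ≤ 10, value 16.
crate F + crate E: weight 5 + 4 = 9 ≤ 10, value 7 + 9 = 16.
crate B + crate G: weight 7 + 3 = 10 ≤ 10, value 16 + 4 = 20.
Best is crate B and crate G with total value 20.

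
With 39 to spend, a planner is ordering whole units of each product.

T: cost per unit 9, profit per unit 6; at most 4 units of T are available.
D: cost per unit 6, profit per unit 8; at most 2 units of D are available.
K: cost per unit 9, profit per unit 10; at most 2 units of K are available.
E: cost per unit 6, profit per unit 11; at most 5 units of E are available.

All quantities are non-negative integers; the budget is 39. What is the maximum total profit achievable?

65

E has the best ratio (11/6); taking only E gives at most 5×11 = 55 (stopped by the supply cap of 5).
Mixing does better — 1×K and 5×E: cost 39 ≤ 39, profit 1·10 + 5·11 = 65.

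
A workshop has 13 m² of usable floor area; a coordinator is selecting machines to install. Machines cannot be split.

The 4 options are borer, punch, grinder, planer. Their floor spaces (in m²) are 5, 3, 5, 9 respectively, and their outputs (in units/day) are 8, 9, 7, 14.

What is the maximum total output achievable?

24

This is an integer program with binary decision variables.
punch + planer: floor space 3 + 9 = 12 ≤ 13, output 9 + 14 = 23.
borer + punch + grinder: floor space 5 + 3 + 5 = 13 ≤ 13, output 8 + 9 + 7 = 24.
Best is borer, punch, and grinder with total output 24.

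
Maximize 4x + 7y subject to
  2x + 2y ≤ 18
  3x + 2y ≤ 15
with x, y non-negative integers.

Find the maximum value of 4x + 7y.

(x,y)=(0,7) is feasible, giving 49.
(x,y)=(1,6) is feasible, giving 46.
(x,y)=(0,6) is feasible, giving 42.
Maximum is 49 at (x,y)=(0,7).

49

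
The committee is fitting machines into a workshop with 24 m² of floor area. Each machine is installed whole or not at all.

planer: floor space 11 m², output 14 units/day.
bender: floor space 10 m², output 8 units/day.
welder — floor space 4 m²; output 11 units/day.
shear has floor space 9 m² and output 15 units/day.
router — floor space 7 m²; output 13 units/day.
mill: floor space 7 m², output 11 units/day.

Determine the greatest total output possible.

40

Allowing fractional choices, the relaxed optimum would be about 45.3, but machines are indivisible.
shear + router + mill: floor space 9 + 7 + 7 = 23 ≤ 24, output 15 + 13 + 11 = 39.
welder + shear + router: floor space 4 + 9 + 7 = 20 ≤ 24, output 11 + 15 + 13 = 39.
planer + welder + shear: floor space 11 + 4 + 9 = 24 ≤ 24, output 14 + 11 + 15 = 40.
Best is planer, welder, and shear with total output 40.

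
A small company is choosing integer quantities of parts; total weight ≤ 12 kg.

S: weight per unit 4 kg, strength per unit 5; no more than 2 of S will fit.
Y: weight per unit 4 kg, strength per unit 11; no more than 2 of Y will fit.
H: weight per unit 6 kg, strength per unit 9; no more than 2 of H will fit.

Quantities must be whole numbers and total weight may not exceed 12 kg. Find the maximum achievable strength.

1×S and 2×Y: weight 12 ≤ 12, strength 1·5 + 2·11 = 27.
2×Y: weight 8 ≤ 12, strength 2·11 = 22.
Best is 27.

27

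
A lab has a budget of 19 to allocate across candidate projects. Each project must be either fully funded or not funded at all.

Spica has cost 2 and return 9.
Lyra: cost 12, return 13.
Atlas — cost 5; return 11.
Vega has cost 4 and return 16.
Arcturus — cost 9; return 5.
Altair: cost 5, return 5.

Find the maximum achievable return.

Spica + Atlas + Vega + Altair: cost 2 + 5 + 4 + 5 = 16 ≤ 19, return 9 + 11 + 16 + 5 = 41.
Spica + Lyra + Vega: cost 2 + 12 + 4 = 18 ≤ 19, return 9 + 13 + 16 = 38.
Best is Spica, Atlas, Vega, and Altair with total return 41.

41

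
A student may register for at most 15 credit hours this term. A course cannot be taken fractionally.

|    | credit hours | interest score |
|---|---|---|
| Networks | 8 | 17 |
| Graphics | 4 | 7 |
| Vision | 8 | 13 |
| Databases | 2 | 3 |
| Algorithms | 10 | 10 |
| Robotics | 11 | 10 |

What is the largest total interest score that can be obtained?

Graphics + Vision + Databases: credit hours 4 + 8 + 2 = 14 ≤ 15, interest score 7 + 13 + 3 = 23.
Networks + Graphics + Databases: credit hours 8 + 4 + 2 = 14 ≤ 15, interest score 17 + 7 + 3 = 27.
Networks + Graphics: credit hours 8 + 4 = 12 ≤ 15, interest score 17 + 7 = 24.
Best is Networks, Graphics, and Databases with total interest score 27.

27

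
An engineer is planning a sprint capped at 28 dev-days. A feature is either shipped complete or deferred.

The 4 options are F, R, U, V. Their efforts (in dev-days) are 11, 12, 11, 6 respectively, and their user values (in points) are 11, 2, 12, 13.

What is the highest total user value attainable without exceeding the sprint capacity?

36

F + U + V: effort 11 + 11 + 6 = 28 ≤ 28, user value 11 + 12 + 13 = 36.
U + V: effort 11 + 6 = 17 ≤ 28, user value 12 + 13 = 25.
Best is F, U, and V with total user value 36.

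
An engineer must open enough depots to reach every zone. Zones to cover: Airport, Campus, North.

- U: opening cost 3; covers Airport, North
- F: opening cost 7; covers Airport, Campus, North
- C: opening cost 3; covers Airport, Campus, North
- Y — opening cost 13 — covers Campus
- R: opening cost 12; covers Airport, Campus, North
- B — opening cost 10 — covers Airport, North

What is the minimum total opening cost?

C alone covers Airport, Campus, North — every zone.
Total opening cost: 3.
No cover costs less than 3.

3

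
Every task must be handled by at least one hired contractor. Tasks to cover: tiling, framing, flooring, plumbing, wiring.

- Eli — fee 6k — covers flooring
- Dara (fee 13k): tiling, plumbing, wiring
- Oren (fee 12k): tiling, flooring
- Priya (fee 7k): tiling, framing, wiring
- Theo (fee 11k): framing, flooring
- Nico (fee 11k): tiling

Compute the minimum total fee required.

This is an integer covering problem.
Choose Dara and Theo: together they cover tiling, framing, flooring, plumbing, wiring — every task.
Total fee: 13 + 11 = 24.

24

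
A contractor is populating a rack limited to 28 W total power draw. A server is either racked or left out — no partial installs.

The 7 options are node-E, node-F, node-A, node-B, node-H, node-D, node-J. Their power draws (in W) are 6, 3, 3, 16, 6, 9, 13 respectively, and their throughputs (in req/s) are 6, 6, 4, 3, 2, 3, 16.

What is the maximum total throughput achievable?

32

Allowing fractional choices, the relaxed optimum would be about 33.0, but servers are indivisible.
node-E + node-F + node-A + node-J: power draw 6 + 3 + 3 + 13 = 25 ≤ 28, throughput 6 + 6 + 4 + 16 = 32.
node-E + node-F + node-H + node-J: power draw 6 + 3 + 6 + 13 = 28 ≤ 28, throughput 6 + 6 + 2 + 16 = 30.
node-F + node-A + node-D + node-J: power draw 3 + 3 + 9 + 13 = 28 ≤ 28, throughput 6 + 4 + 3 + 16 = 29.
Best is node-E, node-F, node-A, and node-J with total throughput 32.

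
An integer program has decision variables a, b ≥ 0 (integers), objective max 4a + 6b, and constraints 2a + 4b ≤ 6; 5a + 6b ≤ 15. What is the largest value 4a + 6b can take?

(a,b)=(3,0): 2·3+4·0=6≤6, 5·3+6·0=15≤15, objective 12.
(a,b)=(2,0): 2·2+4·0=4≤6, 5·2+6·0=10≤15, objective 8.
No feasible integer point exceeds 12.

12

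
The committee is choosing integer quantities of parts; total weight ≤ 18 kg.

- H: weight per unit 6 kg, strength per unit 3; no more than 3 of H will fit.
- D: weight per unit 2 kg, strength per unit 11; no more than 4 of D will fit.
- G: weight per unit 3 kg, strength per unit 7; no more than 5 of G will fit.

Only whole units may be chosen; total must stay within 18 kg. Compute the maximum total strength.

This is a bounded integer knapsack.
4×D and 3×G: weight 17 ≤ 18, strength 4·11 + 3·7 = 65.
3×D and 4×G: weight 18 ≤ 18, strength 3·11 + 4·7 = 61.
Best is 65.

65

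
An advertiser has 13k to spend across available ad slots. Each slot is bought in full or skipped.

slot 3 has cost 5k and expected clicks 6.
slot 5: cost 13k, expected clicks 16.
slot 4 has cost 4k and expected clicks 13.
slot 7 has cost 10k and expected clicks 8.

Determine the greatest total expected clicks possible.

19

This is a 0-1 knapsack instance.
slot 4: cost 4 ≤ 13, expected clicks 13.
slot 3 + slot 4: cost 5 + 4 = 9 ≤ 13, expected clicks 6 + 13 = 19.
slot 5: cost 13 ≤ 13, expected clicks 16.
Best is slot 3 and slot 4 with total expected clicks 19.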